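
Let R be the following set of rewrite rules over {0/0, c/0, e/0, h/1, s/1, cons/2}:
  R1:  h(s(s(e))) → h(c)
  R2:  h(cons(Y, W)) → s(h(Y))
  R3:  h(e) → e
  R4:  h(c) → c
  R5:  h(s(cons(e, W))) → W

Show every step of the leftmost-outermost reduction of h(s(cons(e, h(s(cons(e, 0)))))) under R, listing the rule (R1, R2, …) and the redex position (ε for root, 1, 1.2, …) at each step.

1. h(s(cons(e, h(s(cons(e, 0))))))  →  h(s(cons(e, 0)))   [R5 at ε]
2. h(s(cons(e, 0)))  →  0   [R5 at ε]

0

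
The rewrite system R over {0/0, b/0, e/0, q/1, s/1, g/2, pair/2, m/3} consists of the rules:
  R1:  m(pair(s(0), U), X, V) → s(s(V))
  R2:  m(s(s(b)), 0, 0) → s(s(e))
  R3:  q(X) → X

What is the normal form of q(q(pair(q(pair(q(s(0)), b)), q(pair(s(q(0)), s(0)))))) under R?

1. q(q(pair(q(pair(q(s(0)), b)), q(pair(s(q(0)), s(0))))))  →  q(pair(q(pair(q(s(0)), b)), q(pair(s(q(0)), s(0)))))   [R3 at ε]
2. q(pair(q(pair(q(s(0)), b)), q(pair(s(q(0)), s(0)))))  →  pair(q(pair(q(s(0)), b)), q(pair(s(q(0)), s(0))))   [R3 at ε]
3. pair(q(pair(q(s(0)), b)), q(pair(s(q(0)), s(0))))  →  pair(pair(q(s(0)), b), q(pair(s(q(0)), s(0))))   [R3 at 1]
4. pair(pair(q(s(0)), b), q(pair(s(q(0)), s(0))))  →  pair(pair(s(0), b), q(pair(s(q(0)), s(0))))   [R3 at 1.1]
5. pair(pair(s(0), b), q(pair(s(q(0)), s(0))))  →  pair(pair(s(0), b), pair(s(q(0)), s(0)))   [R3 at 2]
6. pair(pair(s(0), b), pair(s(q(0)), s(0)))  →  pair(pair(s(0), b), pair(s(0), s(0)))   [R3 at 2.1.1]

pair(pair(s(0), b), pair(s(0), s(0)))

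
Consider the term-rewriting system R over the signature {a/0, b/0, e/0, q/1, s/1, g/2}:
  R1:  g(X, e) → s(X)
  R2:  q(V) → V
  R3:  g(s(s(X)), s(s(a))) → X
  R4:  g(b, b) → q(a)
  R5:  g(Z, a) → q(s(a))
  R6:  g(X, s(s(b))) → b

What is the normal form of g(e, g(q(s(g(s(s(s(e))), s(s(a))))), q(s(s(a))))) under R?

1. g(e, g(q(s(g(s(s(s(e))), s(s(a))))), q(s(s(a)))))  →  g(e, g(s(g(s(s(s(e))), s(s(a)))), q(s(s(a)))))   [R2 at 2.1]
2. g(e, g(s(g(s(s(s(e))), s(s(a)))), q(s(s(a)))))  →  g(e, g(s(s(e)), q(s(s(a)))))   [R3 at 2.1.1]
3. g(e, g(s(s(e)), q(s(s(a)))))  →  g(e, g(s(s(e)), s(s(a))))   [R2 at 2.2]
4. g(e, g(s(s(e)), s(s(a))))  →  g(e, e)   [R3 at 2]
5. g(e, e)  →  s(e)   [R1 at ε]

s(e)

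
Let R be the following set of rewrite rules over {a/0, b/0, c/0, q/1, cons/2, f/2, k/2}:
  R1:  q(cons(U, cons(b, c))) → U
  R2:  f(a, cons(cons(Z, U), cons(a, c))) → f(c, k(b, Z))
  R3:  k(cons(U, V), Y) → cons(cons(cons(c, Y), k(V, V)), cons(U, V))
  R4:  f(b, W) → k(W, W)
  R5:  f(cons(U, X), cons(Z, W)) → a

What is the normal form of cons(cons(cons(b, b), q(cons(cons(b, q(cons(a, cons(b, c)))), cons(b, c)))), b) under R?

1. cons(cons(cons(b, b), q(cons(cons(b, q(cons(a, cons(b, c)))), cons(b, c)))), b)  →  cons(cons(cons(b, b), cons(b, q(cons(a, cons(b, c))))), b)   [R1 at 1.2]
2. cons(cons(cons(b, b), cons(b, q(cons(a, cons(b, c))))), b)  →  cons(cons(cons(b, b), cons(b, a)), b)   [R1 at 1.2.2]

cons(cons(cons(b, b), cons(b, a)), b)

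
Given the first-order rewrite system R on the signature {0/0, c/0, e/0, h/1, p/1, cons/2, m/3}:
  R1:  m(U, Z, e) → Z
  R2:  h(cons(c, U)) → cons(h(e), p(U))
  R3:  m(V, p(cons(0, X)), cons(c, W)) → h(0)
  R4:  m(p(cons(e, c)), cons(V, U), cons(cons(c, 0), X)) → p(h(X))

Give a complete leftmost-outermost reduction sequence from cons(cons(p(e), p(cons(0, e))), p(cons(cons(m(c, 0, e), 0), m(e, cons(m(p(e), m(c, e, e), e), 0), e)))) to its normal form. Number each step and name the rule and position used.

1. cons(cons(p(e), p(cons(0, e))), p(cons(cons(m(c, 0, e), 0), m(e, cons(m(p(e), m(c, e, e), e), 0), e))))  →  cons(cons(p(e), p(cons(0, e))), p(cons(cons(0, 0), m(e, cons(m(p(e), m(c, e, e), e), 0), e))))   [R1 at 2.1.1.1]
2. cons(cons(p(e), p(cons(0, e))), p(cons(cons(0, 0), m(e, cons(m(p(e), m(c, e, e), e), 0), e))))  →  cons(cons(p(e), p(cons(0, e))), p(cons(cons(0, 0), cons(m(p(e), m(c, e, e), e), 0))))   [R1 at 2.1.2]
3. cons(cons(p(e), p(cons(0, e))), p(cons(cons(0, 0), cons(m(p(e), m(c, e, e), e), 0))))  →  cons(cons(p(e), p(cons(0, e))), p(cons(cons(0, 0), cons(m(c, e, e), 0))))   [R1 at 2.1.2.1]
4. cons(cons(p(e), p(cons(0, e))), p(cons(cons(0, 0), cons(m(c, e, e), 0))))  →  cons(cons(p(e), p(cons(0, e))), p(cons(cons(0, 0), cons(e, 0))))   [R1 at 2.1.2.1]

cons(cons(p(e), p(cons(0, e))), p(cons(cons(0, 0), cons(e, 0))))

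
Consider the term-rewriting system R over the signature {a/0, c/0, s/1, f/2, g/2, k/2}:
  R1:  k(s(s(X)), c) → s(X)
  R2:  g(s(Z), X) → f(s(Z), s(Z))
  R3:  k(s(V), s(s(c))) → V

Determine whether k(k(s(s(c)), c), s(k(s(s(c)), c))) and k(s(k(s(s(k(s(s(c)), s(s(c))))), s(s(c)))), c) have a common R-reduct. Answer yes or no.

Reduce t₁ = k(k(s(s(c)), c), s(k(s(s(c)), c))):
1. k(k(s(s(c)), c), s(k(s(s(c)), c)))  →  k(s(c), s(k(s(s(c)), c)))   [R1 at 1]
2. k(s(c), s(k(s(s(c)), c)))  →  k(s(c), s(s(c)))   [R1 at 2.1]
3. k(s(c), s(s(c)))  →  c   [R3 at ε]

Reduce t₂ = k(s(k(s(s(k(s(s(c)), s(s(c))))), s(s(c)))), c):
1. k(s(k(s(s(k(s(s(c)), s(s(c))))), s(s(c)))), c)  →  k(s(s(k(s(s(c)), s(s(c))))), c)   [R3 at 1.1]
2. k(s(s(k(s(s(c)), s(s(c))))), c)  →  s(k(s(s(c)), s(s(c))))   [R1 at ε]
3. s(k(s(s(c)), s(s(c))))  →  s(s(c))   [R3 at 1]

no — NF(t₁) = c, NF(t₂) = s(s(c))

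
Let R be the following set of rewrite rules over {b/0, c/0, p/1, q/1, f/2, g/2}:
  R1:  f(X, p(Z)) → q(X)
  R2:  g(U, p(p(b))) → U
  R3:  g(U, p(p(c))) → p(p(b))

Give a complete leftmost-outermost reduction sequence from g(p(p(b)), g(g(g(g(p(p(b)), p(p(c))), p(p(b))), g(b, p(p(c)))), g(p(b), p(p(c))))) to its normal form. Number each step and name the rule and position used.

1. g(p(p(b)), g(g(g(g(p(p(b)), p(p(c))), p(p(b))), g(b, p(p(c)))), g(p(b), p(p(c)))))  →  g(p(p(b)), g(g(g(p(p(b)), p(p(c))), g(b, p(p(c)))), g(p(b), p(p(c)))))   [R2 at 2.1.1]
2. g(p(p(b)), g(g(g(p(p(b)), p(p(c))), g(b, p(p(c)))), g(p(b), p(p(c)))))  →  g(p(p(b)), g(g(p(p(b)), g(b, p(p(c)))), g(p(b), p(p(c)))))   [R3 at 2.1.1]
3. g(p(p(b)), g(g(p(p(b)), g(b, p(p(c)))), g(p(b), p(p(c)))))  →  g(p(p(b)), g(g(p(p(b)), p(p(b))), g(p(b), p(p(c)))))   [R3 at 2.1.2]
4. g(p(p(b)), g(g(p(p(b)), p(p(b))), g(p(b), p(p(c)))))  →  g(p(p(b)), g(p(p(b)), g(p(b), p(p(c)))))   [R2 at 2.1]
5. g(p(p(b)), g(p(p(b)), g(p(b), p(p(c)))))  →  g(p(p(b)), g(p(p(b)), p(p(b))))   [R3 at 2.2]
6. g(p(p(b)), g(p(p(b)), p(p(b))))  →  g(p(p(b)), p(p(b)))   [R2 at 2]
7. g(p(p(b)), p(p(b)))  →  p(p(b))   [R2 at ε]

p(p(b))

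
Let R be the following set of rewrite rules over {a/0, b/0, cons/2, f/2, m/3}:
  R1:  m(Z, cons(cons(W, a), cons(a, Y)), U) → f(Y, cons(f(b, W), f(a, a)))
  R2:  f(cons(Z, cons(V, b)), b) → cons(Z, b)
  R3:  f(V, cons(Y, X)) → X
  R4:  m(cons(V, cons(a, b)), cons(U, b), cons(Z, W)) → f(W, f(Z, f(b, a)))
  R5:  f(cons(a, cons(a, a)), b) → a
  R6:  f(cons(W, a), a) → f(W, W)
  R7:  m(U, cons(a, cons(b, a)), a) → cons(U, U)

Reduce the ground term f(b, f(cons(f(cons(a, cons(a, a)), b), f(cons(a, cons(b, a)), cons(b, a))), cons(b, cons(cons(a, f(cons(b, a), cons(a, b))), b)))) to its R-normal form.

1. f(b, f(cons(f(cons(a, cons(a, a)), b), f(cons(a, cons(b, a)), cons(b, a))), cons(b, cons(cons(a, f(cons(b, a), cons(a, b))), b))))  →  f(b, cons(cons(a, f(cons(b, a), cons(a, b))), b))   [R3 at 2]
2. f(b, cons(cons(a, f(cons(b, a), cons(a, b))), b))  →  b   [R3 at ε]

b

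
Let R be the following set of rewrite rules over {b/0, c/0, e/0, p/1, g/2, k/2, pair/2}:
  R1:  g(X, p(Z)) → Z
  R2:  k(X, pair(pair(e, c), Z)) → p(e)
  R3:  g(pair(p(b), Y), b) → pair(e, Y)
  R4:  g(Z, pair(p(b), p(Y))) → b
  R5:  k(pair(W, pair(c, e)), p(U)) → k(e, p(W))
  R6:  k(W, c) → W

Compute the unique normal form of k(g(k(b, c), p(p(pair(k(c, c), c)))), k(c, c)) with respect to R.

p(pair(c, c))

1. k(g(k(b, c), p(p(pair(k(c, c), c)))), k(c, c))  →  k(p(pair(k(c, c), c)), k(c, c))   [R1 at 1]
2. k(p(pair(k(c, c), c)), k(c, c))  →  k(p(pair(c, c)), k(c, c))   [R6 at 1.1.1]
3. k(p(pair(c, c)), k(c, c))  →  k(p(pair(c, c)), c)   [R6 at 2]
4. k(p(pair(c, c)), c)  →  p(pair(c, c))   [R6 at ε]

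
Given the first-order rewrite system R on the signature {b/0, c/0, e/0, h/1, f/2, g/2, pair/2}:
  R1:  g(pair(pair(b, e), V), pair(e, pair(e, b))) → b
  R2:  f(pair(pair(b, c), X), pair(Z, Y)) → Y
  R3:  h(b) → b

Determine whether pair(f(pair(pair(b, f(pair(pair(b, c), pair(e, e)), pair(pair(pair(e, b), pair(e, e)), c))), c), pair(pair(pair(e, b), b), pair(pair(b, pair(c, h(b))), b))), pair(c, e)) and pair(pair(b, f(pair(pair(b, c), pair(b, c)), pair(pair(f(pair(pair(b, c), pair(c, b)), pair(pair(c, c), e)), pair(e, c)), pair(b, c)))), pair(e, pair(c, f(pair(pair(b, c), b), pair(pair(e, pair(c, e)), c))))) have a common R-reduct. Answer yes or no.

no — NF(t₁) = pair(pair(pair(b, pair(c, b)), b), pair(c, e)), NF(t₂) = pair(pair(b, pair(b, c)), pair(e, pair(c, c)))

Reduce t₁ = pair(f(pair(pair(b, f(pair(pair(b, c), pair(e, e)), pair(pair(pair(e, b), pair(e, e)), c))), c), pair(pair(pair(e, b), b), pair(pair(b, pair(c, h(b))), b))), pair(c, e)):
1. pair(f(pair(pair(b, f(pair(pair(b, c), pair(e, e)), pair(pair(pair(e, b), pair(e, e)), c))), c), pair(pair(pair(e, b), b), pair(pair(b, pair(c, h(b))), b))), pair(c, e))  →  pair(f(pair(pair(b, c), c), pair(pair(pair(e, b), b), pair(pair(b, pair(c, h(b))), b))), pair(c, e))   [R2 at 1.1.1.2]
2. pair(f(pair(pair(b, c), c), pair(pair(pair(e, b), b), pair(pair(b, pair(c, h(b))), b))), pair(c, e))  →  pair(pair(pair(b, pair(c, h(b))), b), pair(c, e))   [R2 at 1]
3. pair(pair(pair(b, pair(c, h(b))), b), pair(c, e))  →  pair(pair(pair(b, pair(c, b)), b), pair(c, e))   [R3 at 1.1.2.2]

Reduce t₂ = pair(pair(b, f(pair(pair(b, c), pair(b, c)), pair(pair(f(pair(pair(b, c), pair(c, b)), pair(pair(c, c), e)), pair(e, c)), pair(b, c)))), pair(e, pair(c, f(pair(pair(b, c), b), pair(pair(e, pair(c, e)), c))))):
1. pair(pair(b, f(pair(pair(b, c), pair(b, c)), pair(pair(f(pair(pair(b, c), pair(c, b)), pair(pair(c, c), e)), pair(e, c)), pair(b, c)))), pair(e, pair(c, f(pair(pair(b, c), b), pair(pair(e, pair(c, e)), c)))))  →  pair(pair(b, pair(b, c)), pair(e, pair(c, f(pair(pair(b, c), b), pair(pair(e, pair(c, e)), c)))))   [R2 at 1.2]
2. pair(pair(b, pair(b, c)), pair(e, pair(c, f(pair(pair(b, c), b), pair(pair(e, pair(c, e)), c)))))  →  pair(pair(b, pair(b, c)), pair(e, pair(c, c)))   [R2 at 2.2.2]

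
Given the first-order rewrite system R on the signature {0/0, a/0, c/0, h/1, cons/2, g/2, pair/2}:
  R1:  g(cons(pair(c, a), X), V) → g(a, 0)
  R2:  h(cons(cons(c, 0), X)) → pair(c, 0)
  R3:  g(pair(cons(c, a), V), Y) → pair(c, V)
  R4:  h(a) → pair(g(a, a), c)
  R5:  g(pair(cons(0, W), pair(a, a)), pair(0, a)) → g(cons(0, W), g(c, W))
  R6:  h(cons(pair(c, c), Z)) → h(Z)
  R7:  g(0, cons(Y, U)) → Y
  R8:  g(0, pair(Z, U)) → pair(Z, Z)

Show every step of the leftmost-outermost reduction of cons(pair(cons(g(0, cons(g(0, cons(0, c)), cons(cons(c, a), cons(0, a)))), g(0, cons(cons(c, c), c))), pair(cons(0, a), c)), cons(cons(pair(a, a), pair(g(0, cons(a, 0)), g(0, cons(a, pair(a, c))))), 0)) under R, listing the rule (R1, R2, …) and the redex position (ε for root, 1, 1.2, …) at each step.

1. cons(pair(cons(g(0, cons(g(0, cons(0, c)), cons(cons(c, a), cons(0, a)))), g(0, cons(cons(c, c), c))), pair(cons(0, a), c)), cons(cons(pair(a, a), pair(g(0, cons(a, 0)), g(0, cons(a, pair(a, c))))), 0))  →  cons(pair(cons(g(0, cons(0, c)), g(0, cons(cons(c, c), c))), pair(cons(0, a), c)), cons(cons(pair(a, a), pair(g(0, cons(a, 0)), g(0, cons(a, pair(a, c))))), 0))   [R7 at 1.1.1]
2. cons(pair(cons(g(0, cons(0, c)), g(0, cons(cons(c, c), c))), pair(cons(0, a), c)), cons(cons(pair(a, a), pair(g(0, cons(a, 0)), g(0, cons(a, pair(a, c))))), 0))  →  cons(pair(cons(0, g(0, cons(cons(c, c), c))), pair(cons(0, a), c)), cons(cons(pair(a, a), pair(g(0, cons(a, 0)), g(0, cons(a, pair(a, c))))), 0))   [R7 at 1.1.1]
3. cons(pair(cons(0, g(0, cons(cons(c, c), c))), pair(cons(0, a), c)), cons(cons(pair(a, a), pair(g(0, cons(a, 0)), g(0, cons(a, pair(a, c))))), 0))  →  cons(pair(cons(0, cons(c, c)), pair(cons(0, a), c)), cons(cons(pair(a, a), pair(g(0, cons(a, 0)), g(0, cons(a, pair(a, c))))), 0))   [R7 at 1.1.2]
4. cons(pair(cons(0, cons(c, c)), pair(cons(0, a), c)), cons(cons(pair(a, a), pair(g(0, cons(a, 0)), g(0, cons(a, pair(a, c))))), 0))  →  cons(pair(cons(0, cons(c, c)), pair(cons(0, a), c)), cons(cons(pair(a, a), pair(a, g(0, cons(a, pair(a, c))))), 0))   [R7 at 2.1.2.1]
5. cons(pair(cons(0, cons(c, c)), pair(cons(0, a), c)), cons(cons(pair(a, a), pair(a, g(0, cons(a, pair(a, c))))), 0))  →  cons(pair(cons(0, cons(c, c)), pair(cons(0, a), c)), cons(cons(pair(a, a), pair(a, a)), 0))   [R7 at 2.1.2.2]

cons(pair(cons(0, cons(c, c)), pair(cons(0, a), c)), cons(cons(pair(a, a), pair(a, a)), 0))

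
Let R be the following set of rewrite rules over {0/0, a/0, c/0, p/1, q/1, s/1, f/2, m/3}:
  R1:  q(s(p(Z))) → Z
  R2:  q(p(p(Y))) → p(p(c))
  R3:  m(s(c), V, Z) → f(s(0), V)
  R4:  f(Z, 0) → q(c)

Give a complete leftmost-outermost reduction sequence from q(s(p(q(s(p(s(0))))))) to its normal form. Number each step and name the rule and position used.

s(0)

1. q(s(p(q(s(p(s(0)))))))  →  q(s(p(s(0))))   [R1 at ε]
2. q(s(p(s(0))))  →  s(0)   [R1 at ε]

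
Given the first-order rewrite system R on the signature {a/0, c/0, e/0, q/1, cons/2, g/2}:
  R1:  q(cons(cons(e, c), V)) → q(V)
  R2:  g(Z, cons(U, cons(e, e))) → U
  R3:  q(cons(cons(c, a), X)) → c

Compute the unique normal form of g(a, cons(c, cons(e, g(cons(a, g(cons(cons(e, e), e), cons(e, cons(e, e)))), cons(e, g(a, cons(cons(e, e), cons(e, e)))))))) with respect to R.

1. g(a, cons(c, cons(e, g(cons(a, g(cons(cons(e, e), e), cons(e, cons(e, e)))), cons(e, g(a, cons(cons(e, e), cons(e, e))))))))  →  g(a, cons(c, cons(e, g(cons(a, e), cons(e, g(a, cons(cons(e, e), cons(e, e))))))))   [R2 at 2.2.2.1.2]
2. g(a, cons(c, cons(e, g(cons(a, e), cons(e, g(a, cons(cons(e, e), cons(e, e))))))))  →  g(a, cons(c, cons(e, g(cons(a, e), cons(e, cons(e, e))))))   [R2 at 2.2.2.2.2]
3. g(a, cons(c, cons(e, g(cons(a, e), cons(e, cons(e, e))))))  →  g(a, cons(c, cons(e, e)))   [R2 at 2.2.2]
4. g(a, cons(c, cons(e, e)))  →  c   [R2 at ε]

c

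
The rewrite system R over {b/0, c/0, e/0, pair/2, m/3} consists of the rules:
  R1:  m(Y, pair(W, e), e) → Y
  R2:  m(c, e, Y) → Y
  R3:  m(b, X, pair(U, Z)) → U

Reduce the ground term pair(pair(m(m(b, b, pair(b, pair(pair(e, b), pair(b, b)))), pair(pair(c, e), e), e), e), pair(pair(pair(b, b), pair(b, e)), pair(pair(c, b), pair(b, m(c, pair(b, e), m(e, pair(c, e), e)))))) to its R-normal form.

pair(pair(b, e), pair(pair(pair(b, b), pair(b, e)), pair(pair(c, b), pair(b, c))))

1. pair(pair(m(m(b, b, pair(b, pair(pair(e, b), pair(b, b)))), pair(pair(c, e), e), e), e), pair(pair(pair(b, b), pair(b, e)), pair(pair(c, b), pair(b, m(c, pair(b, e), m(e, pair(c, e), e))))))  →  pair(pair(m(b, b, pair(b, pair(pair(e, b), pair(b, b)))), e), pair(pair(pair(b, b), pair(b, e)), pair(pair(c, b), pair(b, m(c, pair(b, e), m(e, pair(c, e), e))))))   [R1 at 1.1]
2. pair(pair(m(b, b, pair(b, pair(pair(e, b), pair(b, b)))), e), pair(pair(pair(b, b), pair(b, e)), pair(pair(c, b), pair(b, m(c, pair(b, e), m(e, pair(c, e), e))))))  →  pair(pair(b, e), pair(pair(pair(b, b), pair(b, e)), pair(pair(c, b), pair(b, m(c, pair(b, e), m(e, pair(c, e), e))))))   [R3 at 1.1]
3. pair(pair(b, e), pair(pair(pair(b, b), pair(b, e)), pair(pair(c, b), pair(b, m(c, pair(b, e), m(e, pair(c, e), e))))))  →  pair(pair(b, e), pair(pair(pair(b, b), pair(b, e)), pair(pair(c, b), pair(b, m(c, pair(b, e), e)))))   [R1 at 2.2.2.2.3]
4. pair(pair(b, e), pair(pair(pair(b, b), pair(b, e)), pair(pair(c, b), pair(b, m(c, pair(b, e), e)))))  →  pair(pair(b, e), pair(pair(pair(b, b), pair(b, e)), pair(pair(c, b), pair(b, c))))   [R1 at 2.2.2.2]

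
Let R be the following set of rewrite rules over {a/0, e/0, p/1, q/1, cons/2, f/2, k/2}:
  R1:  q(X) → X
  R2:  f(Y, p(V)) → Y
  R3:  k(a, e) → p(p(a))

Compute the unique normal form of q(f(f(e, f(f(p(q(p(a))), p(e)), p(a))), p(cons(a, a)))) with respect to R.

e

1. q(f(f(e, f(f(p(q(p(a))), p(e)), p(a))), p(cons(a, a))))  →  f(f(e, f(f(p(q(p(a))), p(e)), p(a))), p(cons(a, a)))   [R1 at ε]
2. f(f(e, f(f(p(q(p(a))), p(e)), p(a))), p(cons(a, a)))  →  f(e, f(f(p(q(p(a))), p(e)), p(a)))   [R2 at ε]
3. f(e, f(f(p(q(p(a))), p(e)), p(a)))  →  f(e, f(p(q(p(a))), p(e)))   [R2 at 2]
4. f(e, f(p(q(p(a))), p(e)))  →  f(e, p(q(p(a))))   [R2 at 2]
5. f(e, p(q(p(a))))  →  e   [R2 at ε]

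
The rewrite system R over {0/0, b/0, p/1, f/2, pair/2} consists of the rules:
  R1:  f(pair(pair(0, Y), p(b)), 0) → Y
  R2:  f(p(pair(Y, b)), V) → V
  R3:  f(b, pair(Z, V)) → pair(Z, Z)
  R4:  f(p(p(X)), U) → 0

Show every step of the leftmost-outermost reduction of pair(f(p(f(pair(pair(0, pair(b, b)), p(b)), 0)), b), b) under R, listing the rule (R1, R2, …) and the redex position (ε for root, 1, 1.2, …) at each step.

pair(b, b)

1. pair(f(p(f(pair(pair(0, pair(b, b)), p(b)), 0)), b), b)  →  pair(f(p(pair(b, b)), b), b)   [R1 at 1.1.1]
2. pair(f(p(pair(b, b)), b), b)  →  pair(b, b)   [R2 at 1]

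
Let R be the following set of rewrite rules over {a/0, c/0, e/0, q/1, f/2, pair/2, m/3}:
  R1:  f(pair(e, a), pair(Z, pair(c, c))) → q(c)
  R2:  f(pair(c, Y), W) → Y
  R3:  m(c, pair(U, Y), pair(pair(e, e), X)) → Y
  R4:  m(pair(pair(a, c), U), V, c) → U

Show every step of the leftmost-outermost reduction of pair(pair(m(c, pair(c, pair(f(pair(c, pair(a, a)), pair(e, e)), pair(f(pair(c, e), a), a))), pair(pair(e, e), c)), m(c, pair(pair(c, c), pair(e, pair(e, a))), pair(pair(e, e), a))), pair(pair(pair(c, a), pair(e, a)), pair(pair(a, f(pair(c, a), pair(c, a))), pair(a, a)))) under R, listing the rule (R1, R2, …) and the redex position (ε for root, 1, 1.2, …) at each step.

pair(pair(pair(pair(a, a), pair(e, a)), pair(e, pair(e, a))), pair(pair(pair(c, a), pair(e, a)), pair(pair(a, a), pair(a, a))))

1. pair(pair(m(c, pair(c, pair(f(pair(c, pair(a, a)), pair(e, e)), pair(f(pair(c, e), a), a))), pair(pair(e, e), c)), m(c, pair(pair(c, c), pair(e, pair(e, a))), pair(pair(e, e), a))), pair(pair(pair(c, a), pair(e, a)), pair(pair(a, f(pair(c, a), pair(c, a))), pair(a, a))))  →  pair(pair(pair(f(pair(c, pair(a, a)), pair(e, e)), pair(f(pair(c, e), a), a)), m(c, pair(pair(c, c), pair(e, pair(e, a))), pair(pair(e, e), a))), pair(pair(pair(c, a), pair(e, a)), pair(pair(a, f(pair(c, a), pair(c, a))), pair(a, a))))   [R3 at 1.1]
2. pair(pair(pair(f(pair(c, pair(a, a)), pair(e, e)), pair(f(pair(c, e), a), a)), m(c, pair(pair(c, c), pair(e, pair(e, a))), pair(pair(e, e), a))), pair(pair(pair(c, a), pair(e, a)), pair(pair(a, f(pair(c, a), pair(c, a))), pair(a, a))))  →  pair(pair(pair(pair(a, a), pair(f(pair(c, e), a), a)), m(c, pair(pair(c, c), pair(e, pair(e, a))), pair(pair(e, e), a))), pair(pair(pair(c, a), pair(e, a)), pair(pair(a, f(pair(c, a), pair(c, a))), pair(a, a))))   [R2 at 1.1.1]
3. pair(pair(pair(pair(a, a), pair(f(pair(c, e), a), a)), m(c, pair(pair(c, c), pair(e, pair(e, a))), pair(pair(e, e), a))), pair(pair(pair(c, a), pair(e, a)), pair(pair(a, f(pair(c, a), pair(c, a))), pair(a, a))))  →  pair(pair(pair(pair(a, a), pair(e, a)), m(c, pair(pair(c, c), pair(e, pair(e, a))), pair(pair(e, e), a))), pair(pair(pair(c, a), pair(e, a)), pair(pair(a, f(pair(c, a), pair(c, a))), pair(a, a))))   [R2 at 1.1.2.1]
4. pair(pair(pair(pair(a, a), pair(e, a)), m(c, pair(pair(c, c), pair(e, pair(e, a))), pair(pair(e, e), a))), pair(pair(pair(c, a), pair(e, a)), pair(pair(a, f(pair(c, a), pair(c, a))), pair(a, a))))  →  pair(pair(pair(pair(a, a), pair(e, a)), pair(e, pair(e, a))), pair(pair(pair(c, a), pair(e, a)), pair(pair(a, f(pair(c, a), pair(c, a))), pair(a, a))))   [R3 at 1.2]
5. pair(pair(pair(pair(a, a), pair(e, a)), pair(e, pair(e, a))), pair(pair(pair(c, a), pair(e, a)), pair(pair(a, f(pair(c, a), pair(c, a))), pair(a, a))))  →  pair(pair(pair(pair(a, a), pair(e, a)), pair(e, pair(e, a))), pair(pair(pair(c, a), pair(e, a)), pair(pair(a, a), pair(a, a))))   [R2 at 2.2.1.2]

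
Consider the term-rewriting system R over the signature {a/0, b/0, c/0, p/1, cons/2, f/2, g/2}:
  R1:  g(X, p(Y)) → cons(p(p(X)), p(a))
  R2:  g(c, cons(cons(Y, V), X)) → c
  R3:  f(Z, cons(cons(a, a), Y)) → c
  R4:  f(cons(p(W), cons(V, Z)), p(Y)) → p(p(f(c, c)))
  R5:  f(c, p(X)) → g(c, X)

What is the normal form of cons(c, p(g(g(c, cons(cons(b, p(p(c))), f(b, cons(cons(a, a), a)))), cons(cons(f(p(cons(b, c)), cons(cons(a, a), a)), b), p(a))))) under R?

cons(c, p(c))

1. cons(c, p(g(g(c, cons(cons(b, p(p(c))), f(b, cons(cons(a, a), a)))), cons(cons(f(p(cons(b, c)), cons(cons(a, a), a)), b), p(a)))))  →  cons(c, p(g(c, cons(cons(f(p(cons(b, c)), cons(cons(a, a), a)), b), p(a)))))   [R2 at 2.1.1]
2. cons(c, p(g(c, cons(cons(f(p(cons(b, c)), cons(cons(a, a), a)), b), p(a)))))  →  cons(c, p(c))   [R2 at 2.1]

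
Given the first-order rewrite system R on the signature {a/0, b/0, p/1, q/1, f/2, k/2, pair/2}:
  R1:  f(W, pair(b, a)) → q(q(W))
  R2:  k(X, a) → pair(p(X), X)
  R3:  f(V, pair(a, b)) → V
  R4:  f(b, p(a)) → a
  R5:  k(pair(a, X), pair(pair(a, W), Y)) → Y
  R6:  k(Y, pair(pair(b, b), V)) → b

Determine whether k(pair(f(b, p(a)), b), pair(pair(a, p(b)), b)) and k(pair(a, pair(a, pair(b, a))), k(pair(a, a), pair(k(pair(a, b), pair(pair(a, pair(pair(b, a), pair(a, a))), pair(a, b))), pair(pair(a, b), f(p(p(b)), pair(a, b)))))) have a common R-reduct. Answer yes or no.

Reduce t₁ = k(pair(f(b, p(a)), b), pair(pair(a, p(b)), b)):
1. k(pair(f(b, p(a)), b), pair(pair(a, p(b)), b))  →  k(pair(a, b), pair(pair(a, p(b)), b))   [R4 at 1.1]
2. k(pair(a, b), pair(pair(a, p(b)), b))  →  b   [R5 at ε]

Reduce t₂ = k(pair(a, pair(a, pair(b, a))), k(pair(a, a), pair(k(pair(a, b), pair(pair(a, pair(pair(b, a), pair(a, a))), pair(a, b))), pair(pair(a, b), f(p(p(b)), pair(a, b)))))):
1. k(pair(a, pair(a, pair(b, a))), k(pair(a, a), pair(k(pair(a, b), pair(pair(a, pair(pair(b, a), pair(a, a))), pair(a, b))), pair(pair(a, b), f(p(p(b)), pair(a, b))))))  →  k(pair(a, pair(a, pair(b, a))), k(pair(a, a), pair(pair(a, b), pair(pair(a, b), f(p(p(b)), pair(a, b))))))   [R5 at 2.2.1]
2. k(pair(a, pair(a, pair(b, a))), k(pair(a, a), pair(pair(a, b), pair(pair(a, b), f(p(p(b)), pair(a, b))))))  →  k(pair(a, pair(a, pair(b, a))), pair(pair(a, b), f(p(p(b)), pair(a, b))))   [R5 at 2]
3. k(pair(a, pair(a, pair(b, a))), pair(pair(a, b), f(p(p(b)), pair(a, b))))  →  f(p(p(b)), pair(a, b))   [R5 at ε]
4. f(p(p(b)), pair(a, b))  →  p(p(b))   [R3 at ε]

no — NF(t₁) = b, NF(t₂) = p(p(b))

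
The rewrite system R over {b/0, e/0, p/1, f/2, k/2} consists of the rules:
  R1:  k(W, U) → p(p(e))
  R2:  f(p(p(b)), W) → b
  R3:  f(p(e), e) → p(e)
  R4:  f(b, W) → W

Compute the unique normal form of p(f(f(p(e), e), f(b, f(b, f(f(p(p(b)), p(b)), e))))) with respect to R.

p(p(e))

1. p(f(f(p(e), e), f(b, f(b, f(f(p(p(b)), p(b)), e)))))  →  p(f(p(e), f(b, f(b, f(f(p(p(b)), p(b)), e)))))   [R3 at 1.1]
2. p(f(p(e), f(b, f(b, f(f(p(p(b)), p(b)), e)))))  →  p(f(p(e), f(b, f(f(p(p(b)), p(b)), e))))   [R4 at 1.2]
3. p(f(p(e), f(b, f(f(p(p(b)), p(b)), e))))  →  p(f(p(e), f(f(p(p(b)), p(b)), e)))   [R4 at 1.2]
4. p(f(p(e), f(f(p(p(b)), p(b)), e)))  →  p(f(p(e), f(b, e)))   [R2 at 1.2.1]
5. p(f(p(e), f(b, e)))  →  p(f(p(e), e))   [R4 at 1.2]
6. p(f(p(e), e))  →  p(p(e))   [R3 at 1]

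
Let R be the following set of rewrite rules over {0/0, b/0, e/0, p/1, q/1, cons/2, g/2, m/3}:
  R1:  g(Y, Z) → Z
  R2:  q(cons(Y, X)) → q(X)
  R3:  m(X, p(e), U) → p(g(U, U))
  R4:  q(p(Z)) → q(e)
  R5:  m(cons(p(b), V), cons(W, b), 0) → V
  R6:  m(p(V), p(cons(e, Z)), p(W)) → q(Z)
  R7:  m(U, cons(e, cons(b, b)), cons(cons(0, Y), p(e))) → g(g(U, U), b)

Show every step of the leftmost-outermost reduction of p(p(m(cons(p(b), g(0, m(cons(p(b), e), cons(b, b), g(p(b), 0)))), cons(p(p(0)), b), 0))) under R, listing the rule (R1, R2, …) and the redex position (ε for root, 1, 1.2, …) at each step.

p(p(e))

1. p(p(m(cons(p(b), g(0, m(cons(p(b), e), cons(b, b), g(p(b), 0)))), cons(p(p(0)), b), 0)))  →  p(p(g(0, m(cons(p(b), e), cons(b, b), g(p(b), 0)))))   [R5 at 1.1]
2. p(p(g(0, m(cons(p(b), e), cons(b, b), g(p(b), 0)))))  →  p(p(m(cons(p(b), e), cons(b, b), g(p(b), 0))))   [R1 at 1.1]
3. p(p(m(cons(p(b), e), cons(b, b), g(p(b), 0))))  →  p(p(m(cons(p(b), e), cons(b, b), 0)))   [R1 at 1.1.3]
4. p(p(m(cons(p(b), e), cons(b, b), 0)))  →  p(p(e))   [R5 at 1.1]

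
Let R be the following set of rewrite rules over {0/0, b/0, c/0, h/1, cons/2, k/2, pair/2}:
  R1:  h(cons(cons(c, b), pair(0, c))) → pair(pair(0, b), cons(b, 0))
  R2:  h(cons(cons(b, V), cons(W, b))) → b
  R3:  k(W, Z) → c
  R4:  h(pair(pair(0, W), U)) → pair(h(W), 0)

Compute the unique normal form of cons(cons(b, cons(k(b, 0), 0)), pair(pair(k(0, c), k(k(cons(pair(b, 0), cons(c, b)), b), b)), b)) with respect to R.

1. cons(cons(b, cons(k(b, 0), 0)), pair(pair(k(0, c), k(k(cons(pair(b, 0), cons(c, b)), b), b)), b))  →  cons(cons(b, cons(c, 0)), pair(pair(k(0, c), k(k(cons(pair(b, 0), cons(c, b)), b), b)), b))   [R3 at 1.2.1]
2. cons(cons(b, cons(c, 0)), pair(pair(k(0, c), k(k(cons(pair(b, 0), cons(c, b)), b), b)), b))  →  cons(cons(b, cons(c, 0)), pair(pair(c, k(k(cons(pair(b, 0), cons(c, b)), b), b)), b))   [R3 at 2.1.1]
3. cons(cons(b, cons(c, 0)), pair(pair(c, k(k(cons(pair(b, 0), cons(c, b)), b), b)), b))  →  cons(cons(b, cons(c, 0)), pair(pair(c, c), b))   [R3 at 2.1.2]

cons(cons(b, cons(c, 0)), pair(pair(c, c), b))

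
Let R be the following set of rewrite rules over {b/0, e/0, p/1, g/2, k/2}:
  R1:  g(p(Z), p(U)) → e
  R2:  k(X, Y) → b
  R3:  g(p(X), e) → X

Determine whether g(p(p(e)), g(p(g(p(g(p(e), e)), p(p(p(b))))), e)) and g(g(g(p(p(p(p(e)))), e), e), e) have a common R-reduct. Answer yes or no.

Reduce t₁ = g(p(p(e)), g(p(g(p(g(p(e), e)), p(p(p(b))))), e)):
1. g(p(p(e)), g(p(g(p(g(p(e), e)), p(p(p(b))))), e))  →  g(p(p(e)), g(p(g(p(e), e)), p(p(p(b)))))   [R3 at 2]
2. g(p(p(e)), g(p(g(p(e), e)), p(p(p(b)))))  →  g(p(p(e)), e)   [R1 at 2]
3. g(p(p(e)), e)  →  p(e)   [R3 at ε]

Reduce t₂ = g(g(g(p(p(p(p(e)))), e), e), e):
1. g(g(g(p(p(p(p(e)))), e), e), e)  →  g(g(p(p(p(e))), e), e)   [R3 at 1.1]
2. g(g(p(p(p(e))), e), e)  →  g(p(p(e)), e)   [R3 at 1]
3. g(p(p(e)), e)  →  p(e)   [R3 at ε]

yes — NF(t₁) = p(e), NF(t₂) = p(e)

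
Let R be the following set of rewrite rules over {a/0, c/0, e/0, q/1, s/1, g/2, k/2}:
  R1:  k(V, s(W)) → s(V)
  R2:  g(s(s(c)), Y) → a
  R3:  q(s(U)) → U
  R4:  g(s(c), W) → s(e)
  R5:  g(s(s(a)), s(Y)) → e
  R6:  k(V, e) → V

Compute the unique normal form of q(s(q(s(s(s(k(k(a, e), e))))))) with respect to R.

1. q(s(q(s(s(s(k(k(a, e), e)))))))  →  q(s(s(s(k(k(a, e), e)))))   [R3 at ε]
2. q(s(s(s(k(k(a, e), e)))))  →  s(s(k(k(a, e), e)))   [R3 at ε]
3. s(s(k(k(a, e), e)))  →  s(s(k(a, e)))   [R6 at 1.1]
4. s(s(k(a, e)))  →  s(s(a))   [R6 at 1.1]

s(s(a))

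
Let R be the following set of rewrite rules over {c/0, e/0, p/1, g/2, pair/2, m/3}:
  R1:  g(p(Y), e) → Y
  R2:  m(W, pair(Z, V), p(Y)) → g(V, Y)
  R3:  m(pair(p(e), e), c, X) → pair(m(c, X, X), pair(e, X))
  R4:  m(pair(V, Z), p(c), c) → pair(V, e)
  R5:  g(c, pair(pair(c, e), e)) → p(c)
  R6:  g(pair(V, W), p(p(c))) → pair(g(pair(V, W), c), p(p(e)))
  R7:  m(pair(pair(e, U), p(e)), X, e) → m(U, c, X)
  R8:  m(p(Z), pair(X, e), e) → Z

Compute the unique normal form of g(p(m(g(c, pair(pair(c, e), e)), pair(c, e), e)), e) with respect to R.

c

1. g(p(m(g(c, pair(pair(c, e), e)), pair(c, e), e)), e)  →  m(g(c, pair(pair(c, e), e)), pair(c, e), e)   [R1 at ε]
2. m(g(c, pair(pair(c, e), e)), pair(c, e), e)  →  m(p(c), pair(c, e), e)   [R5 at 1]
3. m(p(c), pair(c, e), e)  →  c   [R8 at ε]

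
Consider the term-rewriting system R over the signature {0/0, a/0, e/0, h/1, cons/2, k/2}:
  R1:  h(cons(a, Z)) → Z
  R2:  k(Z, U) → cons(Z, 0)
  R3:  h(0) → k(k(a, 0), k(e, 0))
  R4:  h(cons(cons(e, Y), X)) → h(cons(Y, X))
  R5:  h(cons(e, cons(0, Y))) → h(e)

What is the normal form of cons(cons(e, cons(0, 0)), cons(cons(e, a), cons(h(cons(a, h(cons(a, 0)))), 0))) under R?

cons(cons(e, cons(0, 0)), cons(cons(e, a), cons(0, 0)))

1. cons(cons(e, cons(0, 0)), cons(cons(e, a), cons(h(cons(a, h(cons(a, 0)))), 0)))  →  cons(cons(e, cons(0, 0)), cons(cons(e, a), cons(h(cons(a, 0)), 0)))   [R1 at 2.2.1]
2. cons(cons(e, cons(0, 0)), cons(cons(e, a), cons(h(cons(a, 0)), 0)))  →  cons(cons(e, cons(0, 0)), cons(cons(e, a), cons(0, 0)))   [R1 at 2.2.1]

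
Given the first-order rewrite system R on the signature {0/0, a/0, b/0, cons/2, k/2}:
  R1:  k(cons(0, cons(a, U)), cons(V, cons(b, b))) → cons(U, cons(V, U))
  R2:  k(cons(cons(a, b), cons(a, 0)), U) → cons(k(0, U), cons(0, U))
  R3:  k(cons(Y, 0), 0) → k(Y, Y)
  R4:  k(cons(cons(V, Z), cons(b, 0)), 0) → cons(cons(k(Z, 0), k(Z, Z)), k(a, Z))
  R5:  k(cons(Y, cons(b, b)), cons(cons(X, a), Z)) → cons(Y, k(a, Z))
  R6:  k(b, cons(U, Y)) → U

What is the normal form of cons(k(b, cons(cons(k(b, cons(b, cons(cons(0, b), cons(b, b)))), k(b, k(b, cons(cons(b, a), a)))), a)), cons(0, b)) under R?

1. cons(k(b, cons(cons(k(b, cons(b, cons(cons(0, b), cons(b, b)))), k(b, k(b, cons(cons(b, a), a)))), a)), cons(0, b))  →  cons(cons(k(b, cons(b, cons(cons(0, b), cons(b, b)))), k(b, k(b, cons(cons(b, a), a)))), cons(0, b))   [R6 at 1]
2. cons(cons(k(b, cons(b, cons(cons(0, b), cons(b, b)))), k(b, k(b, cons(cons(b, a), a)))), cons(0, b))  →  cons(cons(b, k(b, k(b, cons(cons(b, a), a)))), cons(0, b))   [R6 at 1.1]
3. cons(cons(b, k(b, k(b, cons(cons(b, a), a)))), cons(0, b))  →  cons(cons(b, k(b, cons(b, a))), cons(0, b))   [R6 at 1.2.2]
4. cons(cons(b, k(b, cons(b, a))), cons(0, b))  →  cons(cons(b, b), cons(0, b))   [R6 at 1.2]

cons(cons(b, b), cons(0, b))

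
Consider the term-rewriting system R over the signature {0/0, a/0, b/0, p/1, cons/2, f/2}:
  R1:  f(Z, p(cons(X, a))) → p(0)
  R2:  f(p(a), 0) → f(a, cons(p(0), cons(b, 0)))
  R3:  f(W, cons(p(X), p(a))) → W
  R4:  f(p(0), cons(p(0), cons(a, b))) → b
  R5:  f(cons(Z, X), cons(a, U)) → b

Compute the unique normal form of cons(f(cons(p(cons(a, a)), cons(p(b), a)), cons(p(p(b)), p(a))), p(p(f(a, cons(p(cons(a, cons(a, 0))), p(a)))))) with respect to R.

1. cons(f(cons(p(cons(a, a)), cons(p(b), a)), cons(p(p(b)), p(a))), p(p(f(a, cons(p(cons(a, cons(a, 0))), p(a))))))  →  cons(cons(p(cons(a, a)), cons(p(b), a)), p(p(f(a, cons(p(cons(a, cons(a, 0))), p(a))))))   [R3 at 1]
2. cons(cons(p(cons(a, a)), cons(p(b), a)), p(p(f(a, cons(p(cons(a, cons(a, 0))), p(a))))))  →  cons(cons(p(cons(a, a)), cons(p(b), a)), p(p(a)))   [R3 at 2.1.1]

cons(cons(p(cons(a, a)), cons(p(b), a)), p(p(a)))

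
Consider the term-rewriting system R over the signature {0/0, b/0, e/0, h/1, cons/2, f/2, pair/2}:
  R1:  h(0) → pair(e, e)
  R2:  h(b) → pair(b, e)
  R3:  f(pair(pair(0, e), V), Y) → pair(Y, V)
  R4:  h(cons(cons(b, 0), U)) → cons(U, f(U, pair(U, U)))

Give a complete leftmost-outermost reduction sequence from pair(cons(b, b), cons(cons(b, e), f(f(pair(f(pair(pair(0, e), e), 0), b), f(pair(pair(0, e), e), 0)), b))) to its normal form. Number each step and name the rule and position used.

pair(cons(b, b), cons(cons(b, e), pair(b, b)))

1. pair(cons(b, b), cons(cons(b, e), f(f(pair(f(pair(pair(0, e), e), 0), b), f(pair(pair(0, e), e), 0)), b)))  →  pair(cons(b, b), cons(cons(b, e), f(f(pair(pair(0, e), b), f(pair(pair(0, e), e), 0)), b)))   [R3 at 2.2.1.1.1]
2. pair(cons(b, b), cons(cons(b, e), f(f(pair(pair(0, e), b), f(pair(pair(0, e), e), 0)), b)))  →  pair(cons(b, b), cons(cons(b, e), f(pair(f(pair(pair(0, e), e), 0), b), b)))   [R3 at 2.2.1]
3. pair(cons(b, b), cons(cons(b, e), f(pair(f(pair(pair(0, e), e), 0), b), b)))  →  pair(cons(b, b), cons(cons(b, e), f(pair(pair(0, e), b), b)))   [R3 at 2.2.1.1]
4. pair(cons(b, b), cons(cons(b, e), f(pair(pair(0, e), b), b)))  →  pair(cons(b, b), cons(cons(b, e), pair(b, b)))   [R3 at 2.2]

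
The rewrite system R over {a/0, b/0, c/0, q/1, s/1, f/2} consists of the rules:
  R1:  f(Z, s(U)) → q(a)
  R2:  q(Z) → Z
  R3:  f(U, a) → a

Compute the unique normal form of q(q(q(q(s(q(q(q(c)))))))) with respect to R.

s(c)

1. q(q(q(q(s(q(q(q(c))))))))  →  q(q(q(s(q(q(q(c)))))))   [R2 at ε]
2. q(q(q(s(q(q(q(c)))))))  →  q(q(s(q(q(q(c))))))   [R2 at ε]
3. q(q(s(q(q(q(c))))))  →  q(s(q(q(q(c)))))   [R2 at ε]
4. q(s(q(q(q(c)))))  →  s(q(q(q(c))))   [R2 at ε]
5. s(q(q(q(c))))  →  s(q(q(c)))   [R2 at 1]
6. s(q(q(c)))  →  s(q(c))   [R2 at 1]
7. s(q(c))  →  s(c)   [R2 at 1]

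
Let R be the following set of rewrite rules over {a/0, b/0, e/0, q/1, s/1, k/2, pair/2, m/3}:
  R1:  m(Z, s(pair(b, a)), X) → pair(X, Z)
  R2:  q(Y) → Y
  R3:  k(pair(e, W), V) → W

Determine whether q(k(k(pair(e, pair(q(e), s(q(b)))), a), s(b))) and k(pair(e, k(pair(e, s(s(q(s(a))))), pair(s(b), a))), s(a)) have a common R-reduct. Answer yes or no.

no — NF(t₁) = s(b), NF(t₂) = s(s(s(a)))

Reduce t₁ = q(k(k(pair(e, pair(q(e), s(q(b)))), a), s(b))):
1. q(k(k(pair(e, pair(q(e), s(q(b)))), a), s(b)))  →  k(k(pair(e, pair(q(e), s(q(b)))), a), s(b))   [R2 at ε]
2. k(k(pair(e, pair(q(e), s(q(b)))), a), s(b))  →  k(pair(q(e), s(q(b))), s(b))   [R3 at 1]
3. k(pair(q(e), s(q(b))), s(b))  →  k(pair(e, s(q(b))), s(b))   [R2 at 1.1]
4. k(pair(e, s(q(b))), s(b))  →  s(q(b))   [R3 at ε]
5. s(q(b))  →  s(b)   [R2 at 1]

Reduce t₂ = k(pair(e, k(pair(e, s(s(q(s(a))))), pair(s(b), a))), s(a)):
1. k(pair(e, k(pair(e, s(s(q(s(a))))), pair(s(b), a))), s(a))  →  k(pair(e, s(s(q(s(a))))), pair(s(b), a))   [R3 at ε]
2. k(pair(e, s(s(q(s(a))))), pair(s(b), a))  →  s(s(q(s(a))))   [R3 at ε]
3. s(s(q(s(a))))  →  s(s(s(a)))   [R2 at 1.1]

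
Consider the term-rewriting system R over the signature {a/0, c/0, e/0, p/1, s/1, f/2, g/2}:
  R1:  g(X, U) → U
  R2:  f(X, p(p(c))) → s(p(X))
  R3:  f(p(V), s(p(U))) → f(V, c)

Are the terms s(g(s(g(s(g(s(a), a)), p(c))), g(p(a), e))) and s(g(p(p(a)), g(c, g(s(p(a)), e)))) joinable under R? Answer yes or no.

yes — NF(t₁) = s(e), NF(t₂) = s(e)

Reduce t₁ = s(g(s(g(s(g(s(a), a)), p(c))), g(p(a), e))):
1. s(g(s(g(s(g(s(a), a)), p(c))), g(p(a), e)))  →  s(g(p(a), e))   [R1 at 1]
2. s(g(p(a), e))  →  s(e)   [R1 at 1]

Reduce t₂ = s(g(p(p(a)), g(c, g(s(p(a)), e)))):
1. s(g(p(p(a)), g(c, g(s(p(a)), e))))  →  s(g(c, g(s(p(a)), e)))   [R1 at 1]
2. s(g(c, g(s(p(a)), e)))  →  s(g(s(p(a)), e))   [R1 at 1]
3. s(g(s(p(a)), e))  →  s(e)   [R1 at 1]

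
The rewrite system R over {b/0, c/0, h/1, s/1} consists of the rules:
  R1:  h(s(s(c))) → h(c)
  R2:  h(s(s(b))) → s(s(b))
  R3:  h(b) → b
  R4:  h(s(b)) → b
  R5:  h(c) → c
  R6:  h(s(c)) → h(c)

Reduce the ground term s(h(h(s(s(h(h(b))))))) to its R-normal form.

s(s(s(b)))

1. s(h(h(s(s(h(h(b)))))))  →  s(h(h(s(s(h(b))))))   [R3 at 1.1.1.1.1.1]
2. s(h(h(s(s(h(b))))))  →  s(h(h(s(s(b)))))   [R3 at 1.1.1.1.1]
3. s(h(h(s(s(b)))))  →  s(h(s(s(b))))   [R2 at 1.1]
4. s(h(s(s(b))))  →  s(s(s(b)))   [R2 at 1]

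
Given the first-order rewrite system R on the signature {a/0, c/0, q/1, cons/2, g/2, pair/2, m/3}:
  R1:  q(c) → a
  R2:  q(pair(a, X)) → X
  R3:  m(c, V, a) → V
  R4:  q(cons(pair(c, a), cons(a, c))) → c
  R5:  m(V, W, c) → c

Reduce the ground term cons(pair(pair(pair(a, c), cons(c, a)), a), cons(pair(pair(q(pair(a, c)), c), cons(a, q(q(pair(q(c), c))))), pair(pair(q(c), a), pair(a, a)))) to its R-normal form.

1. cons(pair(pair(pair(a, c), cons(c, a)), a), cons(pair(pair(q(pair(a, c)), c), cons(a, q(q(pair(q(c), c))))), pair(pair(q(c), a), pair(a, a))))  →  cons(pair(pair(pair(a, c), cons(c, a)), a), cons(pair(pair(c, c), cons(a, q(q(pair(q(c), c))))), pair(pair(q(c), a), pair(a, a))))   [R2 at 2.1.1.1]
2. cons(pair(pair(pair(a, c), cons(c, a)), a), cons(pair(pair(c, c), cons(a, q(q(pair(q(c), c))))), pair(pair(q(c), a), pair(a, a))))  →  cons(pair(pair(pair(a, c), cons(c, a)), a), cons(pair(pair(c, c), cons(a, q(q(pair(a, c))))), pair(pair(q(c), a), pair(a, a))))   [R1 at 2.1.2.2.1.1.1]
3. cons(pair(pair(pair(a, c), cons(c, a)), a), cons(pair(pair(c, c), cons(a, q(q(pair(a, c))))), pair(pair(q(c), a), pair(a, a))))  →  cons(pair(pair(pair(a, c), cons(c, a)), a), cons(pair(pair(c, c), cons(a, q(c))), pair(pair(q(c), a), pair(a, a))))   [R2 at 2.1.2.2.1]
4. cons(pair(pair(pair(a, c), cons(c, a)), a), cons(pair(pair(c, c), cons(a, q(c))), pair(pair(q(c), a), pair(a, a))))  →  cons(pair(pair(pair(a, c), cons(c, a)), a), cons(pair(pair(c, c), cons(a, a)), pair(pair(q(c), a), pair(a, a))))   [R1 at 2.1.2.2]
5. cons(pair(pair(pair(a, c), cons(c, a)), a), cons(pair(pair(c, c), cons(a, a)), pair(pair(q(c), a), pair(a, a))))  →  cons(pair(pair(pair(a, c), cons(c, a)), a), cons(pair(pair(c, c), cons(a, a)), pair(pair(a, a), pair(a, a))))   [R1 at 2.2.1.1]

cons(pair(pair(pair(a, c), cons(c, a)), a), cons(pair(pair(c, c), cons(a, a)), pair(pair(a, a), pair(a, a))))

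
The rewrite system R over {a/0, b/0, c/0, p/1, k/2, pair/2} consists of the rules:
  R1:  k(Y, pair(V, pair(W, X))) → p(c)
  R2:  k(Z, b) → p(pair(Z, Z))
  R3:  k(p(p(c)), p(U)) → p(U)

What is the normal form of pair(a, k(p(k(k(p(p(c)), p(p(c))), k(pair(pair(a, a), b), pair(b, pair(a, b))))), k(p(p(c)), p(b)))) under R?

pair(a, p(b))

1. pair(a, k(p(k(k(p(p(c)), p(p(c))), k(pair(pair(a, a), b), pair(b, pair(a, b))))), k(p(p(c)), p(b))))  →  pair(a, k(p(k(p(p(c)), k(pair(pair(a, a), b), pair(b, pair(a, b))))), k(p(p(c)), p(b))))   [R3 at 2.1.1.1]
2. pair(a, k(p(k(p(p(c)), k(pair(pair(a, a), b), pair(b, pair(a, b))))), k(p(p(c)), p(b))))  →  pair(a, k(p(k(p(p(c)), p(c))), k(p(p(c)), p(b))))   [R1 at 2.1.1.2]
3. pair(a, k(p(k(p(p(c)), p(c))), k(p(p(c)), p(b))))  →  pair(a, k(p(p(c)), k(p(p(c)), p(b))))   [R3 at 2.1.1]
4. pair(a, k(p(p(c)), k(p(p(c)), p(b))))  →  pair(a, k(p(p(c)), p(b)))   [R3 at 2.2]
5. pair(a, k(p(p(c)), p(b)))  →  pair(a, p(b))   [R3 at 2]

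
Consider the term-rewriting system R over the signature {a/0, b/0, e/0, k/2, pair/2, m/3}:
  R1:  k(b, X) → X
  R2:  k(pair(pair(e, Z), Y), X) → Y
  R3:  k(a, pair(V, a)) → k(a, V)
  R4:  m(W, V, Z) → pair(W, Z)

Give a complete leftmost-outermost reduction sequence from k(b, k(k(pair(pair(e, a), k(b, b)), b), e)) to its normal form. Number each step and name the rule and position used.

e

1. k(b, k(k(pair(pair(e, a), k(b, b)), b), e))  →  k(k(pair(pair(e, a), k(b, b)), b), e)   [R1 at ε]
2. k(k(pair(pair(e, a), k(b, b)), b), e)  →  k(k(b, b), e)   [R2 at 1]
3. k(k(b, b), e)  →  k(b, e)   [R1 at 1]
4. k(b, e)  →  e   [R1 at ε]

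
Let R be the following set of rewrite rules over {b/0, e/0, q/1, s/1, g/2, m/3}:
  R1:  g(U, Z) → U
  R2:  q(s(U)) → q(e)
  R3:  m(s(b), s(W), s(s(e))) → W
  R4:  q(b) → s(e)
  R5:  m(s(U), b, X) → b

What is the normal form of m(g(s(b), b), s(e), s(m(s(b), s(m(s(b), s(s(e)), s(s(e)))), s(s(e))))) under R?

1. m(g(s(b), b), s(e), s(m(s(b), s(m(s(b), s(s(e)), s(s(e)))), s(s(e)))))  →  m(s(b), s(e), s(m(s(b), s(m(s(b), s(s(e)), s(s(e)))), s(s(e)))))   [R1 at 1]
2. m(s(b), s(e), s(m(s(b), s(m(s(b), s(s(e)), s(s(e)))), s(s(e)))))  →  m(s(b), s(e), s(m(s(b), s(s(e)), s(s(e)))))   [R3 at 3.1]
3. m(s(b), s(e), s(m(s(b), s(s(e)), s(s(e)))))  →  m(s(b), s(e), s(s(e)))   [R3 at 3.1]
4. m(s(b), s(e), s(s(e)))  →  e   [R3 at ε]

e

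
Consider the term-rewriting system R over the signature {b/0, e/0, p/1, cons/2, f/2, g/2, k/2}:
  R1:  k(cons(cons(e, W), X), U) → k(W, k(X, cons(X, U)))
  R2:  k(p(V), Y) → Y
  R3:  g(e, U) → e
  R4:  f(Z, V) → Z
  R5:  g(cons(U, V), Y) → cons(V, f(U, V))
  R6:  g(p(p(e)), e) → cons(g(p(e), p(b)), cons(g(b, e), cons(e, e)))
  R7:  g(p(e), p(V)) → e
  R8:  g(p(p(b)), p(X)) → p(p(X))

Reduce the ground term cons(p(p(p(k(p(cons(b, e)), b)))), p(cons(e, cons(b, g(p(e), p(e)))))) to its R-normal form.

1. cons(p(p(p(k(p(cons(b, e)), b)))), p(cons(e, cons(b, g(p(e), p(e))))))  →  cons(p(p(p(b))), p(cons(e, cons(b, g(p(e), p(e))))))   [R2 at 1.1.1.1]
2. cons(p(p(p(b))), p(cons(e, cons(b, g(p(e), p(e))))))  →  cons(p(p(p(b))), p(cons(e, cons(b, e))))   [R7 at 2.1.2.2]

cons(p(p(p(b))), p(cons(e, cons(b, e))))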